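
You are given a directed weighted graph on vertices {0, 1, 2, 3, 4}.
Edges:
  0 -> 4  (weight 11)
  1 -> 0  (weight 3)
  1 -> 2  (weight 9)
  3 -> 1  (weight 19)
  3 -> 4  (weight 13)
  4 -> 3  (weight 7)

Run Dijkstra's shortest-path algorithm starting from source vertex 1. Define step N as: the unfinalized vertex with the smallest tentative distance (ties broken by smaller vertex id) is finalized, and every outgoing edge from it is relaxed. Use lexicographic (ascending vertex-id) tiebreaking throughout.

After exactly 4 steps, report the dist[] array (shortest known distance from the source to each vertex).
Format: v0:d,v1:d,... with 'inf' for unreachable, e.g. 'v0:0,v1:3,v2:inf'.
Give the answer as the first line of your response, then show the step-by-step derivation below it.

v0:3,v1:0,v2:9,v3:21,v4:14

step 1: dist = v0:3,v1:0,v2:9,v3:inf,v4:inf
step 2: dist = v0:3,v1:0,v2:9,v3:inf,v4:14
step 3: dist = v0:3,v1:0,v2:9,v3:inf,v4:14
step 4: dist = v0:3,v1:0,v2:9,v3:21,v4:14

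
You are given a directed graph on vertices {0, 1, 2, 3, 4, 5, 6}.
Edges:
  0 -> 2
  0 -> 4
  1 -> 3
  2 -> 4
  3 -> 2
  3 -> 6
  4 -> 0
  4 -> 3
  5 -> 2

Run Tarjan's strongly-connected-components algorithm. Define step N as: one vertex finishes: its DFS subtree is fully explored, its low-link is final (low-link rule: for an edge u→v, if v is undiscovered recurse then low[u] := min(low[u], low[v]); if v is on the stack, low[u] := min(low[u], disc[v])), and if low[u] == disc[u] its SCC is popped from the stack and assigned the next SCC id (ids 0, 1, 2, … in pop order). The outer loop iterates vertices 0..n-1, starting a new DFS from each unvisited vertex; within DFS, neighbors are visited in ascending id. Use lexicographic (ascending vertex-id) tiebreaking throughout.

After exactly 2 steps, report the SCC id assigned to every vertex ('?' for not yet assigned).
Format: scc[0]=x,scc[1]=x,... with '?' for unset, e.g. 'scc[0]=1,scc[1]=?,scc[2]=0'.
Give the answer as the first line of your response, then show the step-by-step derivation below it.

scc[0]=?,scc[1]=?,scc[2]=?,scc[3]=?,scc[4]=?,scc[5]=?,scc[6]=0

step 1: low=(low[0]=0,low[1]=?,low[2]=1,low[3]=1,low[4]=0,low[5]=?,low[6]=4); scc=(scc[0]=?,scc[1]=?,scc[2]=?,scc[3]=?,scc[4]=?,scc[5]=?,scc[6]=0)
step 2: low=(low[0]=0,low[1]=?,low[2]=1,low[3]=1,low[4]=0,low[5]=?,low[6]=4); scc=(scc[0]=?,scc[1]=?,scc[2]=?,scc[3]=?,scc[4]=?,scc[5]=?,scc[6]=0)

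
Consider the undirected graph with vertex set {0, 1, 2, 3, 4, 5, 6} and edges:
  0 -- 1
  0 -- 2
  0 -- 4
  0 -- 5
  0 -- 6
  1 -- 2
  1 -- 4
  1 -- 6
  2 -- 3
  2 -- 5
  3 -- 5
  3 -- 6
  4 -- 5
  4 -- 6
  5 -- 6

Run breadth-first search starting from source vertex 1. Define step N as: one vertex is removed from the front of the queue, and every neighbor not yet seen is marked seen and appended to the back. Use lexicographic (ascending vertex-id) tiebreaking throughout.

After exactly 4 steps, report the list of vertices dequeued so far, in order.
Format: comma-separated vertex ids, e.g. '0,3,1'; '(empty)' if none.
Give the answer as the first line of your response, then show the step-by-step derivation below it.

1,0,2,4

step 1: dequeue 1; queue=[0,2,4,6]; order=1
step 2: dequeue 0; queue=[2,4,6,5]; order=1,0
step 3: dequeue 2; queue=[4,6,5,3]; order=1,0,2
step 4: dequeue 4; queue=[6,5,3]; order=1,0,2,4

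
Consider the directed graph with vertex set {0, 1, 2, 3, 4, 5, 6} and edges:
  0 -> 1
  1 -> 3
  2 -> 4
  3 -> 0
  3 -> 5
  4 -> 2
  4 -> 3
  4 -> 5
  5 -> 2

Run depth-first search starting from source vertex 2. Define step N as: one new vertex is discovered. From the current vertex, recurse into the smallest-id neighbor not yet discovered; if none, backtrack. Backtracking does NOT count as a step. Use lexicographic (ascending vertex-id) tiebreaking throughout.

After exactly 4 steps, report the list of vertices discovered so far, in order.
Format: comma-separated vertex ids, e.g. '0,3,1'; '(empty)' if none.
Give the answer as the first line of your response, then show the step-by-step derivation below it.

2,4,3,0

step 1: discover 2; path=2; order=2
step 2: discover 4; path=2>4; order=2,4
step 3: discover 3; path=2>4>3; order=2,4,3
step 4: discover 0; path=2>4>3>0; order=2,4,3,0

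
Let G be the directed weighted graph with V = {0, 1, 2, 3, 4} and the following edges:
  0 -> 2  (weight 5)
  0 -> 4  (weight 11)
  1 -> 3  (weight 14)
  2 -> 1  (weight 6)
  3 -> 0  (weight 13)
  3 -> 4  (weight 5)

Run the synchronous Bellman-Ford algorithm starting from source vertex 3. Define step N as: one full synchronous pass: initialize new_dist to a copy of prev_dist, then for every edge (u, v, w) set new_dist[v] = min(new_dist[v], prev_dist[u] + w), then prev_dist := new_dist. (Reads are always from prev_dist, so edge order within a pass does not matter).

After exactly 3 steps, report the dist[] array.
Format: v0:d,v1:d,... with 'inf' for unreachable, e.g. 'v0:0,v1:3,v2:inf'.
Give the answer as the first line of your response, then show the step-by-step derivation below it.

v0:13,v1:24,v2:18,v3:0,v4:5

step 1: dist = v0:13,v1:inf,v2:inf,v3:0,v4:5
step 2: dist = v0:13,v1:inf,v2:18,v3:0,v4:5
step 3: dist = v0:13,v1:24,v2:18,v3:0,v4:5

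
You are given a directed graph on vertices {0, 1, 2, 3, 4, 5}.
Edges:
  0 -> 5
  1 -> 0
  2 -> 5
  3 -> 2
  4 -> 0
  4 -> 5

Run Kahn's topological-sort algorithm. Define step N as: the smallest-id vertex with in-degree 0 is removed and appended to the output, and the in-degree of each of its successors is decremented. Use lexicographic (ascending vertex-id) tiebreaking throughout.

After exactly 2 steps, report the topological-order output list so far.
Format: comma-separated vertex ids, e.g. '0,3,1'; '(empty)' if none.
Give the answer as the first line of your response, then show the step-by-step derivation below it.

1,3

step 1: output 1; order=[1]; indeg=(1,0,1,0,0,3)
step 2: output 3; order=[1,3]; indeg=(1,0,0,0,0,3)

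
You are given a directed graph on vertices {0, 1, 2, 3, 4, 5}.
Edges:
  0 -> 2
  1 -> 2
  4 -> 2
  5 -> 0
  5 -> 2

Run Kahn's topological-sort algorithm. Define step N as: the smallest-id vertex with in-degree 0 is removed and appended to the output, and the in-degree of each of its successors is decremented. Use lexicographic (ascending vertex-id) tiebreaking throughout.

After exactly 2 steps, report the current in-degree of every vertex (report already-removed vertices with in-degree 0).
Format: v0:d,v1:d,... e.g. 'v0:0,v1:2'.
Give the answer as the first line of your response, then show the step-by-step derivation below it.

v0:1,v1:0,v2:3,v3:0,v4:0,v5:0

step 1: output 1; order=[1]; indeg=(1,0,3,0,0,0)
step 2: output 3; order=[1,3]; indeg=(1,0,3,0,0,0)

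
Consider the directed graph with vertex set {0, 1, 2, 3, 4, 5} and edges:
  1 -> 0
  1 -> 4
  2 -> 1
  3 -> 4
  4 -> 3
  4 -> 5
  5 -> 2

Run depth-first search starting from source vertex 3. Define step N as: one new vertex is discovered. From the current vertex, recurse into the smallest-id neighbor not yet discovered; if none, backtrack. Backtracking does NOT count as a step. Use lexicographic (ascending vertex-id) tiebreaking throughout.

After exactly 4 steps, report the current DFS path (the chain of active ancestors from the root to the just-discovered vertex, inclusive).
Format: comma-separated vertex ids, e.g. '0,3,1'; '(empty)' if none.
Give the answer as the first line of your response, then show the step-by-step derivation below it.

3,4,5,2

step 1: discover 3; path=3; order=3
step 2: discover 4; path=3>4; order=3,4
step 3: discover 5; path=3>4>5; order=3,4,5
step 4: discover 2; path=3>4>5>2; order=3,4,5,2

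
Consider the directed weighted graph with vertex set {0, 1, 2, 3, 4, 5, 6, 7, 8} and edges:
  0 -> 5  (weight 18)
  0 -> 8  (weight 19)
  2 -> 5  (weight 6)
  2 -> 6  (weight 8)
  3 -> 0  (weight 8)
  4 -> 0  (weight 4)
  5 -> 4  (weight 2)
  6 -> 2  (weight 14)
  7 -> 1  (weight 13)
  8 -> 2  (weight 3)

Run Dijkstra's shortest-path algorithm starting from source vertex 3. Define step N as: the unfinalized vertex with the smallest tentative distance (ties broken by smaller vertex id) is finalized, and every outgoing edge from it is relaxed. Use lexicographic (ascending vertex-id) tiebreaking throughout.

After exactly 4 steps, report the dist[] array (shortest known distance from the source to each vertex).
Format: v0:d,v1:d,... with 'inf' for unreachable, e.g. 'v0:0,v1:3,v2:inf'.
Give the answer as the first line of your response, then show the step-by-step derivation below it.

v0:8,v1:inf,v2:30,v3:0,v4:28,v5:26,v6:inf,v7:inf,v8:27

step 1: dist = v0:8,v1:inf,v2:inf,v3:0,v4:inf,v5:inf,v6:inf,v7:inf,v8:inf
step 2: dist = v0:8,v1:inf,v2:inf,v3:0,v4:inf,v5:26,v6:inf,v7:inf,v8:27
step 3: dist = v0:8,v1:inf,v2:inf,v3:0,v4:28,v5:26,v6:inf,v7:inf,v8:27
step 4: dist = v0:8,v1:inf,v2:30,v3:0,v4:28,v5:26,v6:inf,v7:inf,v8:27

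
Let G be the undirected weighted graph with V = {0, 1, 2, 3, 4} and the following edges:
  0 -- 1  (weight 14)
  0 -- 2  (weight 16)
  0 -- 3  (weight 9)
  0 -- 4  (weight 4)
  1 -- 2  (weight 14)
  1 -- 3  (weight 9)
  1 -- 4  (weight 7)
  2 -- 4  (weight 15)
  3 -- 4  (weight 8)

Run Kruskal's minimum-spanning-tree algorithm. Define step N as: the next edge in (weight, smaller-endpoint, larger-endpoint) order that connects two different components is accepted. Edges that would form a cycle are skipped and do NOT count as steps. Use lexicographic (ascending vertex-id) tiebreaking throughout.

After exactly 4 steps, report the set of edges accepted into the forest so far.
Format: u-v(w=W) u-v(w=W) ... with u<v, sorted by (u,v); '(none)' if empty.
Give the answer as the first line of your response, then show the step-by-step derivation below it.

0-4(w=4) 1-2(w=14) 1-4(w=7) 3-4(w=8)

step 1: add edge 0-4 (w=4); MST = {0-4(w=4)}
step 2: add edge 1-4 (w=7); MST = {0-4(w=4) 1-4(w=7)}
step 3: add edge 3-4 (w=8); MST = {0-4(w=4) 1-4(w=7) 3-4(w=8)}
step 4: add edge 1-2 (w=14); MST = {0-4(w=4) 1-2(w=14) 1-4(w=7) 3-4(w=8)}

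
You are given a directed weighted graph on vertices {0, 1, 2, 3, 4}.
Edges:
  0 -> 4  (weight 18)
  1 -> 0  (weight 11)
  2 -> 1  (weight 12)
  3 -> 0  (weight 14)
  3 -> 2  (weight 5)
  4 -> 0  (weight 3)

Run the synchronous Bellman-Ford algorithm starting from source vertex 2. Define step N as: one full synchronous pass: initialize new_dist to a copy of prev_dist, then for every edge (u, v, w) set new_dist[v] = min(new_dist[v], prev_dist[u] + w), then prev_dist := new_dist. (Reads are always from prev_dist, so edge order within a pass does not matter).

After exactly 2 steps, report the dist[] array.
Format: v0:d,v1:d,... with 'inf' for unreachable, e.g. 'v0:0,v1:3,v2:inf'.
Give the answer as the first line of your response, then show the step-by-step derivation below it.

v0:23,v1:12,v2:0,v3:inf,v4:inf

step 1: dist = v0:inf,v1:12,v2:0,v3:inf,v4:inf
step 2: dist = v0:23,v1:12,v2:0,v3:inf,v4:inf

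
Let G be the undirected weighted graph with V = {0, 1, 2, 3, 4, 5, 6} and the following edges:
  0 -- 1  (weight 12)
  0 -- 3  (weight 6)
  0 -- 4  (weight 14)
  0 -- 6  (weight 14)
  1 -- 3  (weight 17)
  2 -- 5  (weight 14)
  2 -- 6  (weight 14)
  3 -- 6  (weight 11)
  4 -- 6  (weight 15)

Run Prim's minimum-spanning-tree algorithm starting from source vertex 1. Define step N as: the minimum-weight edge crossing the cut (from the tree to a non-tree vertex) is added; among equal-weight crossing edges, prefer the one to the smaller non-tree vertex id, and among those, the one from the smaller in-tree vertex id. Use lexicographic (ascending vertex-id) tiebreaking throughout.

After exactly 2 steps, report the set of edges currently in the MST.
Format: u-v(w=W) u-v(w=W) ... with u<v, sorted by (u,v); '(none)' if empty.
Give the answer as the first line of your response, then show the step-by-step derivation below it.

0-1(w=12) 0-3(w=6)

step 1: add edge 0-1 (w=12); MST = {0-1(w=12)}
step 2: add edge 0-3 (w=6); MST = {0-1(w=12) 0-3(w=6)}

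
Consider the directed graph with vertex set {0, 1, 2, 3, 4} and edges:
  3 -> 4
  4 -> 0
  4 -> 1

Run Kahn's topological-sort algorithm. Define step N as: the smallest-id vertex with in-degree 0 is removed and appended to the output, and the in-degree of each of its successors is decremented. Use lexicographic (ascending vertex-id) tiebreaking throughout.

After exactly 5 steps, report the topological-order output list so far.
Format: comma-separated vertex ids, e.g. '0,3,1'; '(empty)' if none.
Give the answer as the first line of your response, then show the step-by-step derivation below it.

2,3,4,0,1

step 1: output 2; order=[2]; indeg=(1,1,0,0,1)
step 2: output 3; order=[2,3]; indeg=(1,1,0,0,0)
step 3: output 4; order=[2,3,4]; indeg=(0,0,0,0,0)
step 4: output 0; order=[2,3,4,0]; indeg=(0,0,0,0,0)
step 5: output 1; order=[2,3,4,0,1]; indeg=(0,0,0,0,0)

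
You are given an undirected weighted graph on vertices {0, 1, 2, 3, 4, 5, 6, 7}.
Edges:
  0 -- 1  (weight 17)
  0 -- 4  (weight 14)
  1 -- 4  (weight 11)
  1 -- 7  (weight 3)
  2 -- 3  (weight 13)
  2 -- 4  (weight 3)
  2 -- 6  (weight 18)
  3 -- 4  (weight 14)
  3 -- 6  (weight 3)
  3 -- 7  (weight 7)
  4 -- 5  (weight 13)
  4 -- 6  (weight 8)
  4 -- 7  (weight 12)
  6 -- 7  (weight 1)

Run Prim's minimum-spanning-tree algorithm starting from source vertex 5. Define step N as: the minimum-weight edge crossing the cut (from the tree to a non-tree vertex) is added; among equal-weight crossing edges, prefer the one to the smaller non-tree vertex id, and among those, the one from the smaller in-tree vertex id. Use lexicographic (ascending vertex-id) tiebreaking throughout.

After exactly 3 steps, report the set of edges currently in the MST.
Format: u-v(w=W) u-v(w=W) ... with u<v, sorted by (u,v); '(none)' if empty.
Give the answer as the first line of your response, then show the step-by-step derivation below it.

2-4(w=3) 4-5(w=13) 4-6(w=8)

step 1: add edge 4-5 (w=13); MST = {4-5(w=13)}
step 2: add edge 2-4 (w=3); MST = {2-4(w=3) 4-5(w=13)}
step 3: add edge 4-6 (w=8); MST = {2-4(w=3) 4-5(w=13) 4-6(w=8)}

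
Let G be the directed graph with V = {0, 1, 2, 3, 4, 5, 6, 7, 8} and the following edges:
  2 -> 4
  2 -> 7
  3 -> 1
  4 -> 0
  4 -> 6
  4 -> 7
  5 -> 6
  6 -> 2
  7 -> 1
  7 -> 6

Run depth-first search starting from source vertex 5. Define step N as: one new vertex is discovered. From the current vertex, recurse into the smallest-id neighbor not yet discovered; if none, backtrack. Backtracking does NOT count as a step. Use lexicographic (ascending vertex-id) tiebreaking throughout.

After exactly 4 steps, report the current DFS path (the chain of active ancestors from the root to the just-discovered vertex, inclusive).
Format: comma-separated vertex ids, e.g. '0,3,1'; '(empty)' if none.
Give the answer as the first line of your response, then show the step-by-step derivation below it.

5,6,2,4

step 1: discover 5; path=5; order=5
step 2: discover 6; path=5>6; order=5,6
step 3: discover 2; path=5>6>2; order=5,6,2
step 4: discover 4; path=5>6>2>4; order=5,6,2,4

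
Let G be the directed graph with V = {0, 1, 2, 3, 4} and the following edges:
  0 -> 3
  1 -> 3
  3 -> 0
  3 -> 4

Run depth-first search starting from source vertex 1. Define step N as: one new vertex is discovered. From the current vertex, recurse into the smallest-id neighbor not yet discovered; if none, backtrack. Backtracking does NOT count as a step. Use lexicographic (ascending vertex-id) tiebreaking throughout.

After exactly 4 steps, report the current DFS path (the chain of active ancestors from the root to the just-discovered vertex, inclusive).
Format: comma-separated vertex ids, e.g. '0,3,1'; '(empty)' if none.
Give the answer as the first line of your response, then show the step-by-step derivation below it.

1,3,4

step 1: discover 1; path=1; order=1
step 2: discover 3; path=1>3; order=1,3
step 3: discover 0; path=1>3>0; order=1,3,0
step 4: discover 4; path=1>3>4; order=1,3,0,4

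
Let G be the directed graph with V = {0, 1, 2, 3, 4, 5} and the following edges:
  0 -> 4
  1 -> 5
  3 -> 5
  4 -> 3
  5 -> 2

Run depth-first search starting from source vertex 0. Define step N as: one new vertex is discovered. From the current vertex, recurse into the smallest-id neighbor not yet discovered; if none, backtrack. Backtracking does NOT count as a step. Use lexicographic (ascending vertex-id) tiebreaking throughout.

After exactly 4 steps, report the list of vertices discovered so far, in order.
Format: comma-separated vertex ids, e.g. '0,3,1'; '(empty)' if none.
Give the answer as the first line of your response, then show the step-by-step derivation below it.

0,4,3,5

step 1: discover 0; path=0; order=0
step 2: discover 4; path=0>4; order=0,4
step 3: discover 3; path=0>4>3; order=0,4,3
step 4: discover 5; path=0>4>3>5; order=0,4,3,5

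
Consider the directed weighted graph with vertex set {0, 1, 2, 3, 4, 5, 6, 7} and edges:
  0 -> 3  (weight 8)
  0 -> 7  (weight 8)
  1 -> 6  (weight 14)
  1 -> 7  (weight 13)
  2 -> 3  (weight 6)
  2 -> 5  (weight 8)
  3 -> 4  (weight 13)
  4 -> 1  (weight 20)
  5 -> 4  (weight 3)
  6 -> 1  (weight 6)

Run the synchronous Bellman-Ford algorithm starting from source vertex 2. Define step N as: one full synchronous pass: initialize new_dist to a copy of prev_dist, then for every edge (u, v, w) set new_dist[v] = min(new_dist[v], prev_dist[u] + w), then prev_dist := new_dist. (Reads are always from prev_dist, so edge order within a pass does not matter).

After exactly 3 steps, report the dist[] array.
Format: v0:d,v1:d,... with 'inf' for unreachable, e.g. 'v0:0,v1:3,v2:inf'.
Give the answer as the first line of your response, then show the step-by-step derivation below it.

v0:inf,v1:31,v2:0,v3:6,v4:11,v5:8,v6:inf,v7:inf

step 1: dist = v0:inf,v1:inf,v2:0,v3:6,v4:inf,v5:8,v6:inf,v7:inf
step 2: dist = v0:inf,v1:inf,v2:0,v3:6,v4:11,v5:8,v6:inf,v7:inf
step 3: dist = v0:inf,v1:31,v2:0,v3:6,v4:11,v5:8,v6:inf,v7:inf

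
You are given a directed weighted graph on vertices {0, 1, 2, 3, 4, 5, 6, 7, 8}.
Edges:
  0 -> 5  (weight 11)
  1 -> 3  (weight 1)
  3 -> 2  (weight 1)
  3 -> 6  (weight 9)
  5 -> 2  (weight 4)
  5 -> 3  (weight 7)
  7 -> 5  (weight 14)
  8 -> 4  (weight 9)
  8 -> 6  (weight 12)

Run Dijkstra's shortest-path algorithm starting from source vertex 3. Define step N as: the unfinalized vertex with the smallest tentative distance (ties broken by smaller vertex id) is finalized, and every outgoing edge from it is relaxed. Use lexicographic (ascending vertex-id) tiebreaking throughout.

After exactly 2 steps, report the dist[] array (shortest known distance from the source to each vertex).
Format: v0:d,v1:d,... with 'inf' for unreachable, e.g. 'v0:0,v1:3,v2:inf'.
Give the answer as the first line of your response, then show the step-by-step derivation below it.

v0:inf,v1:inf,v2:1,v3:0,v4:inf,v5:inf,v6:9,v7:inf,v8:inf

step 1: dist = v0:inf,v1:inf,v2:1,v3:0,v4:inf,v5:inf,v6:9,v7:inf,v8:inf
step 2: dist = v0:inf,v1:inf,v2:1,v3:0,v4:inf,v5:inf,v6:9,v7:inf,v8:inf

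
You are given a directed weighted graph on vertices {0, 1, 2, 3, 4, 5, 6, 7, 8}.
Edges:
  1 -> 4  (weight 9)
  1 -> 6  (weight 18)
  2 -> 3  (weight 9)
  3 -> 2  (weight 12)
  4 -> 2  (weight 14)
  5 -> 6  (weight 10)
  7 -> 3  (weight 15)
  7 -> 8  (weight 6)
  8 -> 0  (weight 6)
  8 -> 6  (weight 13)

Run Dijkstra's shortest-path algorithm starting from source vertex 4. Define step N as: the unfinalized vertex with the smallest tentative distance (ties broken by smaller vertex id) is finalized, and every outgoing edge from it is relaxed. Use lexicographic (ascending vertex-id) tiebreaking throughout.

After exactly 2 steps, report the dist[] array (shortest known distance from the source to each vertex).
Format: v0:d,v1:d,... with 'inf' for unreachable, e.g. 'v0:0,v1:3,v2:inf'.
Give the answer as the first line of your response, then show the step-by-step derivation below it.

v0:inf,v1:inf,v2:14,v3:23,v4:0,v5:inf,v6:inf,v7:inf,v8:inf

step 1: dist = v0:inf,v1:inf,v2:14,v3:inf,v4:0,v5:inf,v6:inf,v7:inf,v8:inf
step 2: dist = v0:inf,v1:inf,v2:14,v3:23,v4:0,v5:inf,v6:inf,v7:inf,v8:inf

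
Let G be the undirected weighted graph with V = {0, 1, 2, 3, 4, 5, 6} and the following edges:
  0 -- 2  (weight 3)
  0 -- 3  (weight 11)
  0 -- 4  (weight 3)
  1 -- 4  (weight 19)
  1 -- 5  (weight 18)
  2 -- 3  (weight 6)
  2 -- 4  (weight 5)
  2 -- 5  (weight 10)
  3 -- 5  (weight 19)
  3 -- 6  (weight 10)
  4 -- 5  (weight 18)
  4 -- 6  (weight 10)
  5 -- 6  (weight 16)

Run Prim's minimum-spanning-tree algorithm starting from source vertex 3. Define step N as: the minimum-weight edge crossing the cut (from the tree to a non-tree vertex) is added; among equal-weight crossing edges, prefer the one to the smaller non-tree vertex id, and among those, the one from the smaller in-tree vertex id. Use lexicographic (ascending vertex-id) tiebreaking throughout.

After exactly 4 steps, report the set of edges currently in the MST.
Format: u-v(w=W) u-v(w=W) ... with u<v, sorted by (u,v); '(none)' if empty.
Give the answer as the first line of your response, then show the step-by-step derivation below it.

0-2(w=3) 0-4(w=3) 2-3(w=6) 2-5(w=10)

step 1: add edge 2-3 (w=6); MST = {2-3(w=6)}
step 2: add edge 0-2 (w=3); MST = {0-2(w=3) 2-3(w=6)}
step 3: add edge 0-4 (w=3); MST = {0-2(w=3) 0-4(w=3) 2-3(w=6)}
step 4: add edge 2-5 (w=10); MST = {0-2(w=3) 0-4(w=3) 2-3(w=6) 2-5(w=10)}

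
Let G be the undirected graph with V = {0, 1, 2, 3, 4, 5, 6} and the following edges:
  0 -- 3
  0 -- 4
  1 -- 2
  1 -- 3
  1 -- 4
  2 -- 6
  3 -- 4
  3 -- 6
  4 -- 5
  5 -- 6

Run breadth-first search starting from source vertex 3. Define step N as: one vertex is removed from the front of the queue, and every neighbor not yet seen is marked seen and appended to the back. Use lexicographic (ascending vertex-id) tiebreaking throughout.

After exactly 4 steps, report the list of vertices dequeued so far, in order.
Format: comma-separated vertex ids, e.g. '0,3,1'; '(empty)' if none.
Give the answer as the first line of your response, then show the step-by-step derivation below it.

3,0,1,4

step 1: dequeue 3; queue=[0,1,4,6]; order=3
step 2: dequeue 0; queue=[1,4,6]; order=3,0
step 3: dequeue 1; queue=[4,6,2]; order=3,0,1
step 4: dequeue 4; queue=[6,2,5]; order=3,0,1,4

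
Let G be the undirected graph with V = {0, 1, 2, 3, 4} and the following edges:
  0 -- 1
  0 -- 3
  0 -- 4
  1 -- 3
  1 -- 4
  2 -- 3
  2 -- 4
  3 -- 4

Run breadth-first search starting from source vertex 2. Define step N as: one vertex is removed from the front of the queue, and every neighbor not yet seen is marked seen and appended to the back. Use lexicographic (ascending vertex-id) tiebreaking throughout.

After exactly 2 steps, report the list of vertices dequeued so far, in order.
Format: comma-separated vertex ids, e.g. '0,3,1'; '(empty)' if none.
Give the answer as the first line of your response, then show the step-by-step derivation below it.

2,3

step 1: dequeue 2; queue=[3,4]; order=2
step 2: dequeue 3; queue=[4,0,1]; order=2,3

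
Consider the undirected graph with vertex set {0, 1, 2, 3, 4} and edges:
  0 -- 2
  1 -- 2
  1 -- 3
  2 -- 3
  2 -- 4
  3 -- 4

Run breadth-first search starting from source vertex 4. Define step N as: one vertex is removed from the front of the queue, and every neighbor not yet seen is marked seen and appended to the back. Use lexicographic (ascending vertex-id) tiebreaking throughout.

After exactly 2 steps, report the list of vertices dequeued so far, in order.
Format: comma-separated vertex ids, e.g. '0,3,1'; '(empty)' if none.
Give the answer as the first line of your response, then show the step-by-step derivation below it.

4,2

step 1: dequeue 4; queue=[2,3]; order=4
step 2: dequeue 2; queue=[3,0,1]; order=4,2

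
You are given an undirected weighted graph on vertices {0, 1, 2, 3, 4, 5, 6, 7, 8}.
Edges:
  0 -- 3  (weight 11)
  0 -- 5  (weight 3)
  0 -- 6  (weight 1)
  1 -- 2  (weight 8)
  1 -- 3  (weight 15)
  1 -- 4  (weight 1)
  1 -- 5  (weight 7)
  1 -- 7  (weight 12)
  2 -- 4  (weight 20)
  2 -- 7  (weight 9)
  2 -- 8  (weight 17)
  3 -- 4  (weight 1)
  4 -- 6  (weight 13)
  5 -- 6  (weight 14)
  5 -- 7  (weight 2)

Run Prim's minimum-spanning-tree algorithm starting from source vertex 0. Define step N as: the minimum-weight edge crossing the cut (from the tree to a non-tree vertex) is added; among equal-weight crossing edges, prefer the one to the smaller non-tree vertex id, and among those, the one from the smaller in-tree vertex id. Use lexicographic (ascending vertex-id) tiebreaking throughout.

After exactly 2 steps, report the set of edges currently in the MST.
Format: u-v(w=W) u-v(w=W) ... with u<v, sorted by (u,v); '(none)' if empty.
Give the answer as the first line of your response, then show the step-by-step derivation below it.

0-5(w=3) 0-6(w=1)

step 1: add edge 0-6 (w=1); MST = {0-6(w=1)}
step 2: add edge 0-5 (w=3); MST = {0-5(w=3) 0-6(w=1)}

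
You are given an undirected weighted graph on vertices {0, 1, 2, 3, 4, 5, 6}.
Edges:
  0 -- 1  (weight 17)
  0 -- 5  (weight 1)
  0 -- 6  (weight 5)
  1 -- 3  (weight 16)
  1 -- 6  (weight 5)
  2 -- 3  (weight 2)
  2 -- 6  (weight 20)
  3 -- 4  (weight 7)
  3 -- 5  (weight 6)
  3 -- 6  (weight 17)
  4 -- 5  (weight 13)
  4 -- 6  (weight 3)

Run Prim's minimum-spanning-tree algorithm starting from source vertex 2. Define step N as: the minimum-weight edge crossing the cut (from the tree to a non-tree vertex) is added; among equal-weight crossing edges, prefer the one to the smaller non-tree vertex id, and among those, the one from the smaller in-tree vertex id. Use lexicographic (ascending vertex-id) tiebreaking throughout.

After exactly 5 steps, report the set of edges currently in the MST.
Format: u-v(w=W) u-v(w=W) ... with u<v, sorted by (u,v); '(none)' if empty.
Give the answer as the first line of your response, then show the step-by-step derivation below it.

0-5(w=1) 0-6(w=5) 2-3(w=2) 3-5(w=6) 4-6(w=3)

step 1: add edge 2-3 (w=2); MST = {2-3(w=2)}
step 2: add edge 3-5 (w=6); MST = {2-3(w=2) 3-5(w=6)}
step 3: add edge 0-5 (w=1); MST = {0-5(w=1) 2-3(w=2) 3-5(w=6)}
step 4: add edge 0-6 (w=5); MST = {0-5(w=1) 0-6(w=5) 2-3(w=2) 3-5(w=6)}
step 5: add edge 4-6 (w=3); MST = {0-5(w=1) 0-6(w=5) 2-3(w=2) 3-5(w=6) 4-6(w=3)}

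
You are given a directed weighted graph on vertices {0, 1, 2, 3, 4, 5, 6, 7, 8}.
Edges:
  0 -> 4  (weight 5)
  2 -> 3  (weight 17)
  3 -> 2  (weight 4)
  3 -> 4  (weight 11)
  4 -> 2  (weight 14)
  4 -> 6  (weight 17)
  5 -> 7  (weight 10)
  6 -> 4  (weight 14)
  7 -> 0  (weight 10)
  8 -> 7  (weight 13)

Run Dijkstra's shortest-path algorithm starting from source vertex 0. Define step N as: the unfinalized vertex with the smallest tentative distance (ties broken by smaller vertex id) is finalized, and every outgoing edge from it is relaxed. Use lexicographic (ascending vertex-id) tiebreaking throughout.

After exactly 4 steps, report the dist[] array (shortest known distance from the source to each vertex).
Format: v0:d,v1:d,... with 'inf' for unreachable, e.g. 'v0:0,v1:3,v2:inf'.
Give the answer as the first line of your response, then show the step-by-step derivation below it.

v0:0,v1:inf,v2:19,v3:36,v4:5,v5:inf,v6:22,v7:inf,v8:inf

step 1: dist = v0:0,v1:inf,v2:inf,v3:inf,v4:5,v5:inf,v6:inf,v7:inf,v8:inf
step 2: dist = v0:0,v1:inf,v2:19,v3:inf,v4:5,v5:inf,v6:22,v7:inf,v8:inf
step 3: dist = v0:0,v1:inf,v2:19,v3:36,v4:5,v5:inf,v6:22,v7:inf,v8:inf
step 4: dist = v0:0,v1:inf,v2:19,v3:36,v4:5,v5:inf,v6:22,v7:inf,v8:inf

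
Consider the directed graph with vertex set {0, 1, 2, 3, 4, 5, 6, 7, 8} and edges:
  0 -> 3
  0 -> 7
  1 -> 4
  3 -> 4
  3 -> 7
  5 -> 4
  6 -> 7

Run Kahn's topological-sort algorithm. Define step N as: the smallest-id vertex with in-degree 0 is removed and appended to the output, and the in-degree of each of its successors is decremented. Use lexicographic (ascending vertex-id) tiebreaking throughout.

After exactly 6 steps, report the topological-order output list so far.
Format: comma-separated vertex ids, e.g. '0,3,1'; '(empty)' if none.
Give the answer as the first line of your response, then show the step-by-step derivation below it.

0,1,2,3,5,4

step 1: output 0; order=[0]; indeg=(0,0,0,0,3,0,0,2,0)
step 2: output 1; order=[0,1]; indeg=(0,0,0,0,2,0,0,2,0)
step 3: output 2; order=[0,1,2]; indeg=(0,0,0,0,2,0,0,2,0)
step 4: output 3; order=[0,1,2,3]; indeg=(0,0,0,0,1,0,0,1,0)
step 5: output 5; order=[0,1,2,3,5]; indeg=(0,0,0,0,0,0,0,1,0)
step 6: output 4; order=[0,1,2,3,5,4]; indeg=(0,0,0,0,0,0,0,1,0)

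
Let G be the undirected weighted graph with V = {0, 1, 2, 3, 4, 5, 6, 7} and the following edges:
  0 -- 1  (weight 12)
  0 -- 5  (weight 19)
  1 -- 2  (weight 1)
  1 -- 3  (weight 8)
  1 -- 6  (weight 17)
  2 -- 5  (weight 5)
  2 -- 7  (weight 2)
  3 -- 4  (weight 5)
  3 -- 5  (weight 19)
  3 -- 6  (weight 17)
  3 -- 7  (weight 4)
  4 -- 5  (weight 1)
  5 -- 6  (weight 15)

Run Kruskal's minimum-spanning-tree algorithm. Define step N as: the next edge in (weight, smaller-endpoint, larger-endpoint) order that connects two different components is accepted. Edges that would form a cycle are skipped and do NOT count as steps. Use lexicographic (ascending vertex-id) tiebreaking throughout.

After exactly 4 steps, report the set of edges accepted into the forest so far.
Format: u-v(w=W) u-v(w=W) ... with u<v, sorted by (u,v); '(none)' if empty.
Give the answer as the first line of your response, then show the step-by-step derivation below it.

1-2(w=1) 2-7(w=2) 3-7(w=4) 4-5(w=1)

step 1: add edge 1-2 (w=1); MST = {1-2(w=1)}
step 2: add edge 4-5 (w=1); MST = {1-2(w=1) 4-5(w=1)}
step 3: add edge 2-7 (w=2); MST = {1-2(w=1) 2-7(w=2) 4-5(w=1)}
step 4: add edge 3-7 (w=4); MST = {1-2(w=1) 2-7(w=2) 3-7(w=4) 4-5(w=1)}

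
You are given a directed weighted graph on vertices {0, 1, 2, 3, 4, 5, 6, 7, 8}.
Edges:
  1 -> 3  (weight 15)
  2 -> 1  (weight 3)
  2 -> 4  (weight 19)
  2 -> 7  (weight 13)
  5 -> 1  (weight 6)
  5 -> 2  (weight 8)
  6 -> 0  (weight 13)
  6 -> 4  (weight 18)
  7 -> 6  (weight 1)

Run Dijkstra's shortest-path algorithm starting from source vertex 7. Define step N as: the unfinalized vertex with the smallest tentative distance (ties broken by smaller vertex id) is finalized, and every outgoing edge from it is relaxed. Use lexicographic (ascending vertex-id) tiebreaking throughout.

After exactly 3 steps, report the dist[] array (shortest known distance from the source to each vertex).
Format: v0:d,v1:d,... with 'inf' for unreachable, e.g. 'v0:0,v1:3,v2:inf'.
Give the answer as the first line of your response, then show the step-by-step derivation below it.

v0:14,v1:inf,v2:inf,v3:inf,v4:19,v5:inf,v6:1,v7:0,v8:inf

step 1: dist = v0:inf,v1:inf,v2:inf,v3:inf,v4:inf,v5:inf,v6:1,v7:0,v8:inf
step 2: dist = v0:14,v1:inf,v2:inf,v3:inf,v4:19,v5:inf,v6:1,v7:0,v8:inf
step 3: dist = v0:14,v1:inf,v2:inf,v3:inf,v4:19,v5:inf,v6:1,v7:0,v8:inf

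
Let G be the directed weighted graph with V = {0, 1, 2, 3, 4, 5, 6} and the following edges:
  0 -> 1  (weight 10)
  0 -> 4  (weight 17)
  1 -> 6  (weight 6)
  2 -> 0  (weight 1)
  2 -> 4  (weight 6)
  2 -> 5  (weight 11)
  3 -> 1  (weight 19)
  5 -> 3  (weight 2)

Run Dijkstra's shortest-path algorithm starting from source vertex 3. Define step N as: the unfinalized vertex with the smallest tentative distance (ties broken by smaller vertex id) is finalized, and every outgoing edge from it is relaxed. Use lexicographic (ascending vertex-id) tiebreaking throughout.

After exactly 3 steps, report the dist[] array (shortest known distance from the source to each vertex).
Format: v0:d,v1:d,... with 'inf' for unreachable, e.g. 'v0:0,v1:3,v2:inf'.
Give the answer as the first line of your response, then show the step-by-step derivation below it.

v0:inf,v1:19,v2:inf,v3:0,v4:inf,v5:inf,v6:25

step 1: dist = v0:inf,v1:19,v2:inf,v3:0,v4:inf,v5:inf,v6:inf
step 2: dist = v0:inf,v1:19,v2:inf,v3:0,v4:inf,v5:inf,v6:25
step 3: dist = v0:inf,v1:19,v2:inf,v3:0,v4:inf,v5:inf,v6:25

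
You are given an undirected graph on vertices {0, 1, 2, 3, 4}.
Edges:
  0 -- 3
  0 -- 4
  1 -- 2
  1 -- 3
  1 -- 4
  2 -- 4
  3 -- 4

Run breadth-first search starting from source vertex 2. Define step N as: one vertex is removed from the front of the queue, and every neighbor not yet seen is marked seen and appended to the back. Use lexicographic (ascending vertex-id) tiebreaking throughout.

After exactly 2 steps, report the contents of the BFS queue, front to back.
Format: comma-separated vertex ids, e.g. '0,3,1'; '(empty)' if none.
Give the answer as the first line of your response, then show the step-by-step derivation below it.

4,3

step 1: dequeue 2; queue=[1,4]; order=2
step 2: dequeue 1; queue=[4,3]; order=2,1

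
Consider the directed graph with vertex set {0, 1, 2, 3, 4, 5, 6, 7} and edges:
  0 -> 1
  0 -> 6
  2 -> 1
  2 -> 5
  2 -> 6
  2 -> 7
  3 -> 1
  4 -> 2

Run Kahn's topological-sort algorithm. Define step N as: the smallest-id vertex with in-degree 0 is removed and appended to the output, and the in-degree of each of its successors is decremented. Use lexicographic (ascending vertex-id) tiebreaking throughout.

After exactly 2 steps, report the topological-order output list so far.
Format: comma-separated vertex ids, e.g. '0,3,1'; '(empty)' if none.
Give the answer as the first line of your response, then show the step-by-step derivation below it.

0,3

step 1: output 0; order=[0]; indeg=(0,2,1,0,0,1,1,1)
step 2: output 3; order=[0,3]; indeg=(0,1,1,0,0,1,1,1)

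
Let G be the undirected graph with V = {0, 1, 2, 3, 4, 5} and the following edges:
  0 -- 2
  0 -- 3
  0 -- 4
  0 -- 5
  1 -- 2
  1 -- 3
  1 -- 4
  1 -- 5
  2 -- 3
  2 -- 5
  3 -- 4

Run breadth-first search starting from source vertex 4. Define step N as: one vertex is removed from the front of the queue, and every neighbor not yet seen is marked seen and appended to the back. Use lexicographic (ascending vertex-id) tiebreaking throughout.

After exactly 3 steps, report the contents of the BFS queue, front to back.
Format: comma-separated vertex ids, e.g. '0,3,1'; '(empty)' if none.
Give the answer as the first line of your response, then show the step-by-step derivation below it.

3,2,5

step 1: dequeue 4; queue=[0,1,3]; order=4
step 2: dequeue 0; queue=[1,3,2,5]; order=4,0
step 3: dequeue 1; queue=[3,2,5]; order=4,0,1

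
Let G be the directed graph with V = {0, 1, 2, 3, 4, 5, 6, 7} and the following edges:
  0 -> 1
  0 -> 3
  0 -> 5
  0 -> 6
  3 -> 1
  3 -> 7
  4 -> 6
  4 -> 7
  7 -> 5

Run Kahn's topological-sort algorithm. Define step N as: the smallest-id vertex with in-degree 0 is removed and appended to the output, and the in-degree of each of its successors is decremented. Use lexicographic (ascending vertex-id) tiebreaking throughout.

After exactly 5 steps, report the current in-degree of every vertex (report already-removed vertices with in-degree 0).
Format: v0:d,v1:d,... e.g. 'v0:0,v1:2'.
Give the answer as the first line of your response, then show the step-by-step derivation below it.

v0:0,v1:0,v2:0,v3:0,v4:0,v5:1,v6:0,v7:0

step 1: output 0; order=[0]; indeg=(0,1,0,0,0,1,1,2)
step 2: output 2; order=[0,2]; indeg=(0,1,0,0,0,1,1,2)
step 3: output 3; order=[0,2,3]; indeg=(0,0,0,0,0,1,1,1)
step 4: output 1; order=[0,2,3,1]; indeg=(0,0,0,0,0,1,1,1)
step 5: output 4; order=[0,2,3,1,4]; indeg=(0,0,0,0,0,1,0,0)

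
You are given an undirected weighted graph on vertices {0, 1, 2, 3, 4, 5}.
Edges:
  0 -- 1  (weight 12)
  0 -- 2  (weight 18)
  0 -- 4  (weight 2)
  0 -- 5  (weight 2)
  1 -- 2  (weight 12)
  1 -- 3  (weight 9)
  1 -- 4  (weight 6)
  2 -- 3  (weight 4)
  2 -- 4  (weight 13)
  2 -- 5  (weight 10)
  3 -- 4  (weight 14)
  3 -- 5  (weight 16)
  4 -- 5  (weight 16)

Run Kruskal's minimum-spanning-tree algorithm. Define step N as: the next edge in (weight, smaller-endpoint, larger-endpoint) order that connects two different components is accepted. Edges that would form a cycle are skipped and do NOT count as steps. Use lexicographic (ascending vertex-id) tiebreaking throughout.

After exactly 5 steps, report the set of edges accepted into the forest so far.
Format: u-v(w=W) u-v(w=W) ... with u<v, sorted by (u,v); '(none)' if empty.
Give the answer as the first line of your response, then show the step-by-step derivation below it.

0-4(w=2) 0-5(w=2) 1-3(w=9) 1-4(w=6) 2-3(w=4)

step 1: add edge 0-4 (w=2); MST = {0-4(w=2)}
step 2: add edge 0-5 (w=2); MST = {0-4(w=2) 0-5(w=2)}
step 3: add edge 2-3 (w=4); MST = {0-4(w=2) 0-5(w=2) 2-3(w=4)}
step 4: add edge 1-4 (w=6); MST = {0-4(w=2) 0-5(w=2) 1-4(w=6) 2-3(w=4)}
step 5: add edge 1-3 (w=9); MST = {0-4(w=2) 0-5(w=2) 1-3(w=9) 1-4(w=6) 2-3(w=4)}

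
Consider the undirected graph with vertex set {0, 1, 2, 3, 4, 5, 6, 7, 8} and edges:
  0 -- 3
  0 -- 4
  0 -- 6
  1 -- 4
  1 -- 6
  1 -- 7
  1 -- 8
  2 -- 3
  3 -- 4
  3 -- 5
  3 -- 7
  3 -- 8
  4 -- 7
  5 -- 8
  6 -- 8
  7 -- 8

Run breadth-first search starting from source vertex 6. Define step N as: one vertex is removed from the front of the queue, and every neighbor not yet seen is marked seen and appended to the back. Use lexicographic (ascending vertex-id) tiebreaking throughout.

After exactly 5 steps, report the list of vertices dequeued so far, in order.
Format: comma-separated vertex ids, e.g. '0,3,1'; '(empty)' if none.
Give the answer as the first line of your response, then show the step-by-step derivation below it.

6,0,1,8,3

step 1: dequeue 6; queue=[0,1,8]; order=6
step 2: dequeue 0; queue=[1,8,3,4]; order=6,0
step 3: dequeue 1; queue=[8,3,4,7]; order=6,0,1
step 4: dequeue 8; queue=[3,4,7,5]; order=6,0,1,8
step 5: dequeue 3; queue=[4,7,5,2]; order=6,0,1,8,3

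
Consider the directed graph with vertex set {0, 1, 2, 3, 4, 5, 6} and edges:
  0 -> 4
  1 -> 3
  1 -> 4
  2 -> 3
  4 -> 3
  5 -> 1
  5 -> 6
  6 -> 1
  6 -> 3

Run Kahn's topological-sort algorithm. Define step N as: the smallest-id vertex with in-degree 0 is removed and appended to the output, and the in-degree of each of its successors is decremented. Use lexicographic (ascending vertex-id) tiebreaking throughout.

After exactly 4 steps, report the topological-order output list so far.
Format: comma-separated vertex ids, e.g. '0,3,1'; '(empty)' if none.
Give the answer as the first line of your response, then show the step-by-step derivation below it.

0,2,5,6

step 1: output 0; order=[0]; indeg=(0,2,0,4,1,0,1)
step 2: output 2; order=[0,2]; indeg=(0,2,0,3,1,0,1)
step 3: output 5; order=[0,2,5]; indeg=(0,1,0,3,1,0,0)
step 4: output 6; order=[0,2,5,6]; indeg=(0,0,0,2,1,0,0)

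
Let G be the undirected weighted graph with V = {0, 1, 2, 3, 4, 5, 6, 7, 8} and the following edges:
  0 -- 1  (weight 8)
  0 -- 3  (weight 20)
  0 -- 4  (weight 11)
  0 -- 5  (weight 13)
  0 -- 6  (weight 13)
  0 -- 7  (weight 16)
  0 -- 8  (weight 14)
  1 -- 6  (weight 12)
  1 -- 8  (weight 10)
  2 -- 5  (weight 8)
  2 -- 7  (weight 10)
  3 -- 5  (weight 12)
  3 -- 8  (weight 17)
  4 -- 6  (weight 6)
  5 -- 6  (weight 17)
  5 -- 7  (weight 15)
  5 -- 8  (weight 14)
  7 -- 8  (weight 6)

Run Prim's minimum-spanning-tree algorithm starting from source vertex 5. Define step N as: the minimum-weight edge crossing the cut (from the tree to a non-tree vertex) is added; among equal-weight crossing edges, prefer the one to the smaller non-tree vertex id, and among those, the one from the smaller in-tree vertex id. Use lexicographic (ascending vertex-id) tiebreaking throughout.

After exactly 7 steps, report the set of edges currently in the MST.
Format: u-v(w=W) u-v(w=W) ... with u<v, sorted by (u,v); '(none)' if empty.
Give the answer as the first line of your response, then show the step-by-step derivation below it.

0-1(w=8) 0-4(w=11) 1-8(w=10) 2-5(w=8) 2-7(w=10) 4-6(w=6) 7-8(w=6)

step 1: add edge 2-5 (w=8); MST = {2-5(w=8)}
step 2: add edge 2-7 (w=10); MST = {2-5(w=8) 2-7(w=10)}
step 3: add edge 7-8 (w=6); MST = {2-5(w=8) 2-7(w=10) 7-8(w=6)}
step 4: add edge 1-8 (w=10); MST = {1-8(w=10) 2-5(w=8) 2-7(w=10) 7-8(w=6)}
step 5: add edge 0-1 (w=8); MST = {0-1(w=8) 1-8(w=10) 2-5(w=8) 2-7(w=10) 7-8(w=6)}
step 6: add edge 0-4 (w=11); MST = {0-1(w=8) 0-4(w=11) 1-8(w=10) 2-5(w=8) 2-7(w=10) 7-8(w=6)}
step 7: add edge 4-6 (w=6); MST = {0-1(w=8) 0-4(w=11) 1-8(w=10) 2-5(w=8) 2-7(w=10) 4-6(w=6) 7-8(w=6)}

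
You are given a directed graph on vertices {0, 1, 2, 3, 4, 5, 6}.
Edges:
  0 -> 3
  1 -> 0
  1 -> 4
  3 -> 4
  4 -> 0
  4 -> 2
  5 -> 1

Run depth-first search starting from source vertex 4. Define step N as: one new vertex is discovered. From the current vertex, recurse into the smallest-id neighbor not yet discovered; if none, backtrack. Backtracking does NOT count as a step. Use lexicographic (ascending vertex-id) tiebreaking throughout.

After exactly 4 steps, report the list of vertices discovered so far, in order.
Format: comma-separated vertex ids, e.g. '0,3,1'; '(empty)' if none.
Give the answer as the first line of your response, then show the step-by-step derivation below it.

4,0,3,2

step 1: discover 4; path=4; order=4
step 2: discover 0; path=4>0; order=4,0
step 3: discover 3; path=4>0>3; order=4,0,3
step 4: discover 2; path=4>2; order=4,0,3,2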